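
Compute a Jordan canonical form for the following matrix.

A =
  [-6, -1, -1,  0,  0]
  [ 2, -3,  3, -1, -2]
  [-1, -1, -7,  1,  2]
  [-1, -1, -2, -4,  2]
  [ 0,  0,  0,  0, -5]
J_2(-5) ⊕ J_2(-5) ⊕ J_1(-5)

The characteristic polynomial is
  det(x·I − A) = x^5 + 25*x^4 + 250*x^3 + 1250*x^2 + 3125*x + 3125 = (x + 5)^5

Eigenvalues and multiplicities (the geometric multiplicity of λ is n − rank(A − λI), which equals the number of Jordan blocks for λ):
  λ = -5: algebraic multiplicity = 5, geometric multiplicity = 3

Determining the block sizes for each eigenvalue:
  λ = -5: with am = 5 and gm = 3, the partition is not yet determined (e.g. several partitions of 5 into 3 parts exist). Let N = A − (-5)·I. Computing rank(N^1) = 2, rank(N^2) = 0; the number of blocks of size ≥ j is rank(N^{j−1}) − rank(N^j), giving [3, 2]. So we have 2 block(s) of size 2, 1 block(s) of size 1 → block sizes [2, 2, 1]

Assembling the blocks gives a Jordan form
J =
  [-5,  1,  0,  0,  0]
  [ 0, -5,  0,  0,  0]
  [ 0,  0, -5,  1,  0]
  [ 0,  0,  0, -5,  0]
  [ 0,  0,  0,  0, -5]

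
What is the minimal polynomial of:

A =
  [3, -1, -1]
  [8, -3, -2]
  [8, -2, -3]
x^2 + 2*x + 1

The characteristic polynomial is χ_A(x) = (x + 1)^3, so the eigenvalues are known. The minimal polynomial is
  m_A(x) = Π_λ (x − λ)^{k_λ}
where k_λ is the size of the *largest* Jordan block for λ (equivalently, the smallest k with (A − λI)^k v = 0 for every generalised eigenvector v of λ).

  λ = -1: largest Jordan block has size 2, contributing (x + 1)^2

So m_A(x) = (x + 1)^2 = x^2 + 2*x + 1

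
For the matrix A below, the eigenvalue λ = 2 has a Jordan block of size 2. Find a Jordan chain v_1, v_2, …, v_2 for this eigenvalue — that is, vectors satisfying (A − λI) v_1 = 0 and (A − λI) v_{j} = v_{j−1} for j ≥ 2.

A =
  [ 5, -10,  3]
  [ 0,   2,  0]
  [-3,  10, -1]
A Jordan chain for λ = 2 of length 2:
v_1 = (3, 0, -3)ᵀ
v_2 = (1, 0, 0)ᵀ

Let N = A − (2)·I. We want v_2 with N^2 v_2 = 0 but N^1 v_2 ≠ 0; then v_{j-1} := N · v_j for j = 2, …, 2.

Pick v_2 = (1, 0, 0)ᵀ.
Then v_1 = N · v_2 = (3, 0, -3)ᵀ.

Sanity check: (A − (2)·I) v_1 = (0, 0, 0)ᵀ = 0. ✓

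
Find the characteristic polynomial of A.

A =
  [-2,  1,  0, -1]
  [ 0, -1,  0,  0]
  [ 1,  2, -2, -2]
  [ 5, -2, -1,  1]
x^4 + 4*x^3 + 6*x^2 + 4*x + 1

Expanding det(x·I − A) (e.g. by cofactor expansion or by noting that A is similar to its Jordan form J, which has the same characteristic polynomial as A) gives
  χ_A(x) = x^4 + 4*x^3 + 6*x^2 + 4*x + 1
which factors as (x + 1)^4. The eigenvalues (with algebraic multiplicities) are λ = -1 with multiplicity 4.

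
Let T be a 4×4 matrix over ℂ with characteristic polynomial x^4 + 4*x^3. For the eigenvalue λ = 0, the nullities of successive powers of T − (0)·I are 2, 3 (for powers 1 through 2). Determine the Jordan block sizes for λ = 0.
Block sizes for λ = 0: [2, 1]

From the dimensions of kernels of powers, the number of Jordan blocks of size at least j is d_j − d_{j−1} where d_j = dim ker(N^j) (with d_0 = 0). Computing the differences gives [2, 1].
The number of blocks of size exactly k is (#blocks of size ≥ k) − (#blocks of size ≥ k + 1), so the partition is: 1 block(s) of size 1, 1 block(s) of size 2.
In nonincreasing order the block sizes are [2, 1].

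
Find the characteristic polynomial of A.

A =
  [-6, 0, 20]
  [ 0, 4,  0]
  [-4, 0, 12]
x^3 - 10*x^2 + 32*x - 32

Expanding det(x·I − A) (e.g. by cofactor expansion or by noting that A is similar to its Jordan form J, which has the same characteristic polynomial as A) gives
  χ_A(x) = x^3 - 10*x^2 + 32*x - 32
which factors as (x - 4)^2*(x - 2). The eigenvalues (with algebraic multiplicities) are λ = 2 with multiplicity 1, λ = 4 with multiplicity 2.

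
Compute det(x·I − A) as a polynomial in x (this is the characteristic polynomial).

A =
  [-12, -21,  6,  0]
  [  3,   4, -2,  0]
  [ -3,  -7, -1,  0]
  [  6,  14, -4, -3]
x^4 + 12*x^3 + 54*x^2 + 108*x + 81

Expanding det(x·I − A) (e.g. by cofactor expansion or by noting that A is similar to its Jordan form J, which has the same characteristic polynomial as A) gives
  χ_A(x) = x^4 + 12*x^3 + 54*x^2 + 108*x + 81
which factors as (x + 3)^4. The eigenvalues (with algebraic multiplicities) are λ = -3 with multiplicity 4.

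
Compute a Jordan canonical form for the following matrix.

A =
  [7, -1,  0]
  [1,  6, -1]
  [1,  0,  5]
J_3(6)

The characteristic polynomial is
  det(x·I − A) = x^3 - 18*x^2 + 108*x - 216 = (x - 6)^3

Eigenvalues and multiplicities (the geometric multiplicity of λ is n − rank(A − λI), which equals the number of Jordan blocks for λ):
  λ = 6: algebraic multiplicity = 3, geometric multiplicity = 1

Determining the block sizes for each eigenvalue:
  λ = 6: one block (gm = 1), so the single block has size am = 3 → block sizes [3]

Assembling the blocks gives a Jordan form
J =
  [6, 1, 0]
  [0, 6, 1]
  [0, 0, 6]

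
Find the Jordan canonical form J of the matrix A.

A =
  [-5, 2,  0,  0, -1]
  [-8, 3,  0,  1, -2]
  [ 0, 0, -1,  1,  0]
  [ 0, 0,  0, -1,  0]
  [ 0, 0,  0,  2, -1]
J_2(-1) ⊕ J_2(-1) ⊕ J_1(-1)

The characteristic polynomial is
  det(x·I − A) = x^5 + 5*x^4 + 10*x^3 + 10*x^2 + 5*x + 1 = (x + 1)^5

Eigenvalues and multiplicities (the geometric multiplicity of λ is n − rank(A − λI), which equals the number of Jordan blocks for λ):
  λ = -1: algebraic multiplicity = 5, geometric multiplicity = 3

Determining the block sizes for each eigenvalue:
  λ = -1: with am = 5 and gm = 3, the partition is not yet determined (e.g. several partitions of 5 into 3 parts exist). Let N = A − (-1)·I. Computing rank(N^1) = 2, rank(N^2) = 0; the number of blocks of size ≥ j is rank(N^{j−1}) − rank(N^j), giving [3, 2]. So we have 2 block(s) of size 2, 1 block(s) of size 1 → block sizes [2, 2, 1]

Assembling the blocks gives a Jordan form
J =
  [-1,  1,  0,  0,  0]
  [ 0, -1,  0,  0,  0]
  [ 0,  0, -1,  1,  0]
  [ 0,  0,  0, -1,  0]
  [ 0,  0,  0,  0, -1]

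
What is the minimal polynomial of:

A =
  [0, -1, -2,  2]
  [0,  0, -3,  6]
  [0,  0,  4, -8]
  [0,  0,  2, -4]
x^3

The characteristic polynomial is χ_A(x) = x^4, so the eigenvalues are known. The minimal polynomial is
  m_A(x) = Π_λ (x − λ)^{k_λ}
where k_λ is the size of the *largest* Jordan block for λ (equivalently, the smallest k with (A − λI)^k v = 0 for every generalised eigenvector v of λ).

  λ = 0: largest Jordan block has size 3, contributing (x − 0)^3

So m_A(x) = x^3 = x^3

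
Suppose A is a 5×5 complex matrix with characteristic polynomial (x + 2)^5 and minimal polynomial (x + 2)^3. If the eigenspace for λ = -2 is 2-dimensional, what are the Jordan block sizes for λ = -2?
Block sizes for λ = -2: [3, 2]

Step 1 — from the characteristic polynomial, algebraic multiplicity of λ = -2 is 5. From dim ker(A − (-2)·I) = 2, there are exactly 2 Jordan blocks for λ = -2.
Step 2 — from the minimal polynomial, the factor (x + 2)^3 tells us the largest block for λ = -2 has size 3.
Step 3 — with total size 5, 2 blocks, and largest block 3, the block sizes (in nonincreasing order) are [3, 2].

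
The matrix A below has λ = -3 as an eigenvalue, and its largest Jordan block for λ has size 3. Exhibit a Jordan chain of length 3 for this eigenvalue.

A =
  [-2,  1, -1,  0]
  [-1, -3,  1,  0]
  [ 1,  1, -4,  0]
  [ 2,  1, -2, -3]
A Jordan chain for λ = -3 of length 3:
v_1 = (-1, 0, -1, -1)ᵀ
v_2 = (1, -1, 1, 2)ᵀ
v_3 = (1, 0, 0, 0)ᵀ

Let N = A − (-3)·I. We want v_3 with N^3 v_3 = 0 but N^2 v_3 ≠ 0; then v_{j-1} := N · v_j for j = 3, …, 2.

Pick v_3 = (1, 0, 0, 0)ᵀ.
Then v_2 = N · v_3 = (1, -1, 1, 2)ᵀ.
Then v_1 = N · v_2 = (-1, 0, -1, -1)ᵀ.

Sanity check: (A − (-3)·I) v_1 = (0, 0, 0, 0)ᵀ = 0. ✓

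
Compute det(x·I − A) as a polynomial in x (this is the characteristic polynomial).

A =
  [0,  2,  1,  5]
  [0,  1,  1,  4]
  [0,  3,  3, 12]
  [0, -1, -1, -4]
x^4

Expanding det(x·I − A) (e.g. by cofactor expansion or by noting that A is similar to its Jordan form J, which has the same characteristic polynomial as A) gives
  χ_A(x) = x^4
which factors as x^4. The eigenvalues (with algebraic multiplicities) are λ = 0 with multiplicity 4.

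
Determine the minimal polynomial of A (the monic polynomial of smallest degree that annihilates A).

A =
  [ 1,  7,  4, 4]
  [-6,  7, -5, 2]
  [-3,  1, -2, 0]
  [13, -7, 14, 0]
x^4 - 6*x^3 + 12*x^2 - 8*x

The characteristic polynomial is χ_A(x) = x*(x - 2)^3, so the eigenvalues are known. The minimal polynomial is
  m_A(x) = Π_λ (x − λ)^{k_λ}
where k_λ is the size of the *largest* Jordan block for λ (equivalently, the smallest k with (A − λI)^k v = 0 for every generalised eigenvector v of λ).

  λ = 0: largest Jordan block has size 1, contributing (x − 0)
  λ = 2: largest Jordan block has size 3, contributing (x − 2)^3

So m_A(x) = x*(x - 2)^3 = x^4 - 6*x^3 + 12*x^2 - 8*x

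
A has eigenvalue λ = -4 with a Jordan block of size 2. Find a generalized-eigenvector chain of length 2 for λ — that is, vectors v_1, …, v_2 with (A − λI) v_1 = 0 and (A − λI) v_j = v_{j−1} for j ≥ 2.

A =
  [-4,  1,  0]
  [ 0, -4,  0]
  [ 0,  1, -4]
A Jordan chain for λ = -4 of length 2:
v_1 = (1, 0, 1)ᵀ
v_2 = (0, 1, 0)ᵀ

Let N = A − (-4)·I. We want v_2 with N^2 v_2 = 0 but N^1 v_2 ≠ 0; then v_{j-1} := N · v_j for j = 2, …, 2.

Pick v_2 = (0, 1, 0)ᵀ.
Then v_1 = N · v_2 = (1, 0, 1)ᵀ.

Sanity check: (A − (-4)·I) v_1 = (0, 0, 0)ᵀ = 0. ✓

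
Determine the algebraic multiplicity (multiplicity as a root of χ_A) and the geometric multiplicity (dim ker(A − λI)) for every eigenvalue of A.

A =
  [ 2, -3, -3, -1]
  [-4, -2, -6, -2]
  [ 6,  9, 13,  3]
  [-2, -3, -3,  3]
λ = 4: alg = 4, geom = 3

Step 1 — factor the characteristic polynomial to read off the algebraic multiplicities:
  χ_A(x) = (x - 4)^4

Step 2 — compute geometric multiplicities via the rank-nullity identity g(λ) = n − rank(A − λI):
  rank(A − (4)·I) = 1, so dim ker(A − (4)·I) = n − 1 = 3

Summary:
  λ = 4: algebraic multiplicity = 4, geometric multiplicity = 3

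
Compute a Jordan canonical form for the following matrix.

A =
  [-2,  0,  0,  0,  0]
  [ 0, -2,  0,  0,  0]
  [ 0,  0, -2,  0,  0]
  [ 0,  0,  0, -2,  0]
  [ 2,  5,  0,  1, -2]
J_2(-2) ⊕ J_1(-2) ⊕ J_1(-2) ⊕ J_1(-2)

The characteristic polynomial is
  det(x·I − A) = x^5 + 10*x^4 + 40*x^3 + 80*x^2 + 80*x + 32 = (x + 2)^5

Eigenvalues and multiplicities (the geometric multiplicity of λ is n − rank(A − λI), which equals the number of Jordan blocks for λ):
  λ = -2: algebraic multiplicity = 5, geometric multiplicity = 4

Determining the block sizes for each eigenvalue:
  λ = -2: 4 blocks summing to 5 forces exactly one block of size 2 and the rest size 1 → block sizes [2, 1, 1, 1]

Assembling the blocks gives a Jordan form
J =
  [-2,  1,  0,  0,  0]
  [ 0, -2,  0,  0,  0]
  [ 0,  0, -2,  0,  0]
  [ 0,  0,  0, -2,  0]
  [ 0,  0,  0,  0, -2]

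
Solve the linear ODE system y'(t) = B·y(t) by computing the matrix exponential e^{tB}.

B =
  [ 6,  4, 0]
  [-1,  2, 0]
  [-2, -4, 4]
e^{tB} =
  [2*t*exp(4*t) + exp(4*t), 4*t*exp(4*t), 0]
  [-t*exp(4*t), -2*t*exp(4*t) + exp(4*t), 0]
  [-2*t*exp(4*t), -4*t*exp(4*t), exp(4*t)]

Strategy: write B = P · J · P⁻¹ where J is a Jordan canonical form, so e^{tB} = P · e^{tJ} · P⁻¹, and e^{tJ} can be computed block-by-block.

B has Jordan form
J =
  [4, 1, 0]
  [0, 4, 0]
  [0, 0, 4]
(up to reordering of blocks).

Per-block formulas:
  For a 1×1 block at λ = 4: exp(t · [4]) = [e^(4t)].
  For a 2×2 Jordan block J_2(4): exp(t · J_2(4)) = e^(4t)·(I + t·N), where N is the 2×2 nilpotent shift.

After assembling e^{tJ} and conjugating by P, we get:

e^{tB} =
  [2*t*exp(4*t) + exp(4*t), 4*t*exp(4*t), 0]
  [-t*exp(4*t), -2*t*exp(4*t) + exp(4*t), 0]
  [-2*t*exp(4*t), -4*t*exp(4*t), exp(4*t)]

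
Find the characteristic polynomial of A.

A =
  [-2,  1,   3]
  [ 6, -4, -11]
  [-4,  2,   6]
x^3

Expanding det(x·I − A) (e.g. by cofactor expansion or by noting that A is similar to its Jordan form J, which has the same characteristic polynomial as A) gives
  χ_A(x) = x^3
which factors as x^3. The eigenvalues (with algebraic multiplicities) are λ = 0 with multiplicity 3.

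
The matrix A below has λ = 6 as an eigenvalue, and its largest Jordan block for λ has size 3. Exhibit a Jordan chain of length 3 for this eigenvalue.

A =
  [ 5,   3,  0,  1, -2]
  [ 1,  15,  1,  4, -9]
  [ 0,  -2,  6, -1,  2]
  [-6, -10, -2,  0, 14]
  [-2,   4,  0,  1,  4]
A Jordan chain for λ = 6 of length 3:
v_1 = (2, 2, 0, 4, 4)ᵀ
v_2 = (-1, 1, 0, -6, -2)ᵀ
v_3 = (1, 0, 0, 0, 0)ᵀ

Let N = A − (6)·I. We want v_3 with N^3 v_3 = 0 but N^2 v_3 ≠ 0; then v_{j-1} := N · v_j for j = 3, …, 2.

Pick v_3 = (1, 0, 0, 0, 0)ᵀ.
Then v_2 = N · v_3 = (-1, 1, 0, -6, -2)ᵀ.
Then v_1 = N · v_2 = (2, 2, 0, 4, 4)ᵀ.

Sanity check: (A − (6)·I) v_1 = (0, 0, 0, 0, 0)ᵀ = 0. ✓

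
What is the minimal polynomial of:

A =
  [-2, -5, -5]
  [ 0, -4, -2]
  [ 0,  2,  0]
x^2 + 4*x + 4

The characteristic polynomial is χ_A(x) = (x + 2)^3, so the eigenvalues are known. The minimal polynomial is
  m_A(x) = Π_λ (x − λ)^{k_λ}
where k_λ is the size of the *largest* Jordan block for λ (equivalently, the smallest k with (A − λI)^k v = 0 for every generalised eigenvector v of λ).

  λ = -2: largest Jordan block has size 2, contributing (x + 2)^2

So m_A(x) = (x + 2)^2 = x^2 + 4*x + 4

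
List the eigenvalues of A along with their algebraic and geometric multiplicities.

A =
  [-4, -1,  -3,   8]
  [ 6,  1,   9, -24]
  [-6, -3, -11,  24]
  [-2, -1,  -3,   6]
λ = -2: alg = 4, geom = 3

Step 1 — factor the characteristic polynomial to read off the algebraic multiplicities:
  χ_A(x) = (x + 2)^4

Step 2 — compute geometric multiplicities via the rank-nullity identity g(λ) = n − rank(A − λI):
  rank(A − (-2)·I) = 1, so dim ker(A − (-2)·I) = n − 1 = 3

Summary:
  λ = -2: algebraic multiplicity = 4, geometric multiplicity = 3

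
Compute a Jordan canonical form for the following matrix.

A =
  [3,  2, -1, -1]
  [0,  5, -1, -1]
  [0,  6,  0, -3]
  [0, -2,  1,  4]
J_2(3) ⊕ J_1(3) ⊕ J_1(3)

The characteristic polynomial is
  det(x·I − A) = x^4 - 12*x^3 + 54*x^2 - 108*x + 81 = (x - 3)^4

Eigenvalues and multiplicities (the geometric multiplicity of λ is n − rank(A − λI), which equals the number of Jordan blocks for λ):
  λ = 3: algebraic multiplicity = 4, geometric multiplicity = 3

Determining the block sizes for each eigenvalue:
  λ = 3: 3 blocks summing to 4 forces exactly one block of size 2 and the rest size 1 → block sizes [2, 1, 1]

Assembling the blocks gives a Jordan form
J =
  [3, 1, 0, 0]
  [0, 3, 0, 0]
  [0, 0, 3, 0]
  [0, 0, 0, 3]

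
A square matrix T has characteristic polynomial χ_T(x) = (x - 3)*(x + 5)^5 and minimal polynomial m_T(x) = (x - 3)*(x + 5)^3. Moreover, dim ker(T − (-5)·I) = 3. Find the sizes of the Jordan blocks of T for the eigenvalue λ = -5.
Block sizes for λ = -5: [3, 1, 1]

Step 1 — from the characteristic polynomial, algebraic multiplicity of λ = -5 is 5. From dim ker(T − (-5)·I) = 3, there are exactly 3 Jordan blocks for λ = -5.
Step 2 — from the minimal polynomial, the factor (x + 5)^3 tells us the largest block for λ = -5 has size 3.
Step 3 — with total size 5, 3 blocks, and largest block 3, the block sizes (in nonincreasing order) are [3, 1, 1].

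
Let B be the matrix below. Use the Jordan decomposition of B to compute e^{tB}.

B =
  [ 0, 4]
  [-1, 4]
e^{tB} =
  [-2*t*exp(2*t) + exp(2*t), 4*t*exp(2*t)]
  [-t*exp(2*t), 2*t*exp(2*t) + exp(2*t)]

Strategy: write B = P · J · P⁻¹ where J is a Jordan canonical form, so e^{tB} = P · e^{tJ} · P⁻¹, and e^{tJ} can be computed block-by-block.

B has Jordan form
J =
  [2, 1]
  [0, 2]
(up to reordering of blocks).

Per-block formulas:
  For a 2×2 Jordan block J_2(2): exp(t · J_2(2)) = e^(2t)·(I + t·N), where N is the 2×2 nilpotent shift.

After assembling e^{tJ} and conjugating by P, we get:

e^{tB} =
  [-2*t*exp(2*t) + exp(2*t), 4*t*exp(2*t)]
  [-t*exp(2*t), 2*t*exp(2*t) + exp(2*t)]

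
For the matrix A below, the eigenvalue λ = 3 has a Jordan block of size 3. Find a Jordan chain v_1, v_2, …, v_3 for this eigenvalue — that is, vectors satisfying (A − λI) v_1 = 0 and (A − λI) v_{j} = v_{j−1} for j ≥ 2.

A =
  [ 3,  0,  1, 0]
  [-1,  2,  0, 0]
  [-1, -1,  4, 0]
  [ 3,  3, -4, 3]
A Jordan chain for λ = 3 of length 3:
v_1 = (-1, 1, 0, 1)ᵀ
v_2 = (0, -1, -1, 3)ᵀ
v_3 = (1, 0, 0, 0)ᵀ

Let N = A − (3)·I. We want v_3 with N^3 v_3 = 0 but N^2 v_3 ≠ 0; then v_{j-1} := N · v_j for j = 3, …, 2.

Pick v_3 = (1, 0, 0, 0)ᵀ.
Then v_2 = N · v_3 = (0, -1, -1, 3)ᵀ.
Then v_1 = N · v_2 = (-1, 1, 0, 1)ᵀ.

Sanity check: (A − (3)·I) v_1 = (0, 0, 0, 0)ᵀ = 0. ✓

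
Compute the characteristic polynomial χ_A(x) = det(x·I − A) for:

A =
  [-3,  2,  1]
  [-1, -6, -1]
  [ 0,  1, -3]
x^3 + 12*x^2 + 48*x + 64

Expanding det(x·I − A) (e.g. by cofactor expansion or by noting that A is similar to its Jordan form J, which has the same characteristic polynomial as A) gives
  χ_A(x) = x^3 + 12*x^2 + 48*x + 64
which factors as (x + 4)^3. The eigenvalues (with algebraic multiplicities) are λ = -4 with multiplicity 3.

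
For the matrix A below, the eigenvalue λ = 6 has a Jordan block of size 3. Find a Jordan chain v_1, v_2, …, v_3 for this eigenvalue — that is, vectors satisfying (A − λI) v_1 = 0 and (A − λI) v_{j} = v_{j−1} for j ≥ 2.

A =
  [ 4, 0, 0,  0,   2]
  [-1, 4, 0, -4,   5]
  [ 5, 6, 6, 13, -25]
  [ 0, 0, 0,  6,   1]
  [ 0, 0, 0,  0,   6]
A Jordan chain for λ = 6 of length 3:
v_1 = (0, 0, 1, 0, 0)ᵀ
v_2 = (0, -2, -2, 1, 0)ᵀ
v_3 = (1, 3, 0, 0, 1)ᵀ

Let N = A − (6)·I. We want v_3 with N^3 v_3 = 0 but N^2 v_3 ≠ 0; then v_{j-1} := N · v_j for j = 3, …, 2.

Pick v_3 = (1, 3, 0, 0, 1)ᵀ.
Then v_2 = N · v_3 = (0, -2, -2, 1, 0)ᵀ.
Then v_1 = N · v_2 = (0, 0, 1, 0, 0)ᵀ.

Sanity check: (A − (6)·I) v_1 = (0, 0, 0, 0, 0)ᵀ = 0. ✓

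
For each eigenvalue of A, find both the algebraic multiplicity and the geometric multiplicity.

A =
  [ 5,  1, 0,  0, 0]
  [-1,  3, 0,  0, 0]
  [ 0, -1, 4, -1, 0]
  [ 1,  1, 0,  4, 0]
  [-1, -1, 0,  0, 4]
λ = 4: alg = 5, geom = 3

Step 1 — factor the characteristic polynomial to read off the algebraic multiplicities:
  χ_A(x) = (x - 4)^5

Step 2 — compute geometric multiplicities via the rank-nullity identity g(λ) = n − rank(A − λI):
  rank(A − (4)·I) = 2, so dim ker(A − (4)·I) = n − 2 = 3

Summary:
  λ = 4: algebraic multiplicity = 5, geometric multiplicity = 3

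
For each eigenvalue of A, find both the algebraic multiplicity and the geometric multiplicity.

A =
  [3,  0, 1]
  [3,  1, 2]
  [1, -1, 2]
λ = 2: alg = 3, geom = 1

Step 1 — factor the characteristic polynomial to read off the algebraic multiplicities:
  χ_A(x) = (x - 2)^3

Step 2 — compute geometric multiplicities via the rank-nullity identity g(λ) = n − rank(A − λI):
  rank(A − (2)·I) = 2, so dim ker(A − (2)·I) = n − 2 = 1

Summary:
  λ = 2: algebraic multiplicity = 3, geometric multiplicity = 1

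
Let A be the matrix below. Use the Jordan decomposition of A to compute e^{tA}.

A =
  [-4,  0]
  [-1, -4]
e^{tA} =
  [exp(-4*t), 0]
  [-t*exp(-4*t), exp(-4*t)]

Strategy: write A = P · J · P⁻¹ where J is a Jordan canonical form, so e^{tA} = P · e^{tJ} · P⁻¹, and e^{tJ} can be computed block-by-block.

A has Jordan form
J =
  [-4,  1]
  [ 0, -4]
(up to reordering of blocks).

Per-block formulas:
  For a 2×2 Jordan block J_2(-4): exp(t · J_2(-4)) = e^(-4t)·(I + t·N), where N is the 2×2 nilpotent shift.

After assembling e^{tJ} and conjugating by P, we get:

e^{tA} =
  [exp(-4*t), 0]
  [-t*exp(-4*t), exp(-4*t)]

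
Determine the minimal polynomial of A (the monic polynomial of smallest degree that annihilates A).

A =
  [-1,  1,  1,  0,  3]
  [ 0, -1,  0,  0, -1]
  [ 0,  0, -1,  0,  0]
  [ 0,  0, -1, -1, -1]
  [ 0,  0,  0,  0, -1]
x^3 + 3*x^2 + 3*x + 1

The characteristic polynomial is χ_A(x) = (x + 1)^5, so the eigenvalues are known. The minimal polynomial is
  m_A(x) = Π_λ (x − λ)^{k_λ}
where k_λ is the size of the *largest* Jordan block for λ (equivalently, the smallest k with (A − λI)^k v = 0 for every generalised eigenvector v of λ).

  λ = -1: largest Jordan block has size 3, contributing (x + 1)^3

So m_A(x) = (x + 1)^3 = x^3 + 3*x^2 + 3*x + 1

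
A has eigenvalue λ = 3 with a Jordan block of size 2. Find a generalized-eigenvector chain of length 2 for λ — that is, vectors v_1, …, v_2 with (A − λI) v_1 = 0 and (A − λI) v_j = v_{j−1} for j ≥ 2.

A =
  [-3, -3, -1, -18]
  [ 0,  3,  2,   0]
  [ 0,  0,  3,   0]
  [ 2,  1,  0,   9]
A Jordan chain for λ = 3 of length 2:
v_1 = (-6, 0, 0, 2)ᵀ
v_2 = (1, 0, 0, 0)ᵀ

Let N = A − (3)·I. We want v_2 with N^2 v_2 = 0 but N^1 v_2 ≠ 0; then v_{j-1} := N · v_j for j = 2, …, 2.

Pick v_2 = (1, 0, 0, 0)ᵀ.
Then v_1 = N · v_2 = (-6, 0, 0, 2)ᵀ.

Sanity check: (A − (3)·I) v_1 = (0, 0, 0, 0)ᵀ = 0. ✓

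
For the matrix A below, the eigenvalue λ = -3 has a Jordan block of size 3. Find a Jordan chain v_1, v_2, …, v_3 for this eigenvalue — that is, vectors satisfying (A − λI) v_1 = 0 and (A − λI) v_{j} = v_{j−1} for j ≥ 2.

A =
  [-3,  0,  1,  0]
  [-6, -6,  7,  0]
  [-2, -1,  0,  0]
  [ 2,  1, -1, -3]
A Jordan chain for λ = -3 of length 3:
v_1 = (-2, 4, 0, -4)ᵀ
v_2 = (0, -6, -2, 2)ᵀ
v_3 = (1, 0, 0, 0)ᵀ

Let N = A − (-3)·I. We want v_3 with N^3 v_3 = 0 but N^2 v_3 ≠ 0; then v_{j-1} := N · v_j for j = 3, …, 2.

Pick v_3 = (1, 0, 0, 0)ᵀ.
Then v_2 = N · v_3 = (0, -6, -2, 2)ᵀ.
Then v_1 = N · v_2 = (-2, 4, 0, -4)ᵀ.

Sanity check: (A − (-3)·I) v_1 = (0, 0, 0, 0)ᵀ = 0. ✓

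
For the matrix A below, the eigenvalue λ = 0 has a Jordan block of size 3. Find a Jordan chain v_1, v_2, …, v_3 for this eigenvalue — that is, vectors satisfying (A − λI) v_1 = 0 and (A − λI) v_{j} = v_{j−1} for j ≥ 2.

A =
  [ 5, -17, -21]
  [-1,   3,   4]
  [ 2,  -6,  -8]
A Jordan chain for λ = 0 of length 3:
v_1 = (-10, 2, -4)ᵀ
v_2 = (-17, 3, -6)ᵀ
v_3 = (0, 1, 0)ᵀ

Let N = A − (0)·I. We want v_3 with N^3 v_3 = 0 but N^2 v_3 ≠ 0; then v_{j-1} := N · v_j for j = 3, …, 2.

Pick v_3 = (0, 1, 0)ᵀ.
Then v_2 = N · v_3 = (-17, 3, -6)ᵀ.
Then v_1 = N · v_2 = (-10, 2, -4)ᵀ.

Sanity check: (A − (0)·I) v_1 = (0, 0, 0)ᵀ = 0. ✓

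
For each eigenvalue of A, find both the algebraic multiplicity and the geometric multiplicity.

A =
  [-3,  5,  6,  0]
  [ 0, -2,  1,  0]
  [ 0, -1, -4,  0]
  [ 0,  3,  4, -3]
λ = -3: alg = 4, geom = 2

Step 1 — factor the characteristic polynomial to read off the algebraic multiplicities:
  χ_A(x) = (x + 3)^4

Step 2 — compute geometric multiplicities via the rank-nullity identity g(λ) = n − rank(A − λI):
  rank(A − (-3)·I) = 2, so dim ker(A − (-3)·I) = n − 2 = 2

Summary:
  λ = -3: algebraic multiplicity = 4, geometric multiplicity = 2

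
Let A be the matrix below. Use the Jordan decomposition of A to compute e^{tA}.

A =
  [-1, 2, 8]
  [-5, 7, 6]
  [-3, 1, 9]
e^{tA} =
  [t^2*exp(5*t) - 6*t*exp(5*t) + exp(5*t), 2*t*exp(5*t), -2*t^2*exp(5*t) + 8*t*exp(5*t)]
  [t^2*exp(5*t) - 5*t*exp(5*t), 2*t*exp(5*t) + exp(5*t), -2*t^2*exp(5*t) + 6*t*exp(5*t)]
  [t^2*exp(5*t)/2 - 3*t*exp(5*t), t*exp(5*t), -t^2*exp(5*t) + 4*t*exp(5*t) + exp(5*t)]

Strategy: write A = P · J · P⁻¹ where J is a Jordan canonical form, so e^{tA} = P · e^{tJ} · P⁻¹, and e^{tJ} can be computed block-by-block.

A has Jordan form
J =
  [5, 1, 0]
  [0, 5, 1]
  [0, 0, 5]
(up to reordering of blocks).

Per-block formulas:
  For a 3×3 Jordan block J_3(5): exp(t · J_3(5)) = e^(5t)·(I + t·N + (t^2/2)·N^2), where N is the 3×3 nilpotent shift.

After assembling e^{tJ} and conjugating by P, we get:

e^{tA} =
  [t^2*exp(5*t) - 6*t*exp(5*t) + exp(5*t), 2*t*exp(5*t), -2*t^2*exp(5*t) + 8*t*exp(5*t)]
  [t^2*exp(5*t) - 5*t*exp(5*t), 2*t*exp(5*t) + exp(5*t), -2*t^2*exp(5*t) + 6*t*exp(5*t)]
  [t^2*exp(5*t)/2 - 3*t*exp(5*t), t*exp(5*t), -t^2*exp(5*t) + 4*t*exp(5*t) + exp(5*t)]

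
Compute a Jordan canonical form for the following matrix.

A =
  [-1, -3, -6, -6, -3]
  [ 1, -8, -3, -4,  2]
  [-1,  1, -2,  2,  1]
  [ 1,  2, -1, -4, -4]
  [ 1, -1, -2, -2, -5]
J_3(-4) ⊕ J_1(-4) ⊕ J_1(-4)

The characteristic polynomial is
  det(x·I − A) = x^5 + 20*x^4 + 160*x^3 + 640*x^2 + 1280*x + 1024 = (x + 4)^5

Eigenvalues and multiplicities (the geometric multiplicity of λ is n − rank(A − λI), which equals the number of Jordan blocks for λ):
  λ = -4: algebraic multiplicity = 5, geometric multiplicity = 3

Determining the block sizes for each eigenvalue:
  λ = -4: with am = 5 and gm = 3, the partition is not yet determined (e.g. several partitions of 5 into 3 parts exist). Let N = A − (-4)·I. Computing rank(N^1) = 2, rank(N^2) = 1, rank(N^3) = 0; the number of blocks of size ≥ j is rank(N^{j−1}) − rank(N^j), giving [3, 1, 1]. So we have 1 block(s) of size 3, 2 block(s) of size 1 → block sizes [3, 1, 1]

Assembling the blocks gives a Jordan form
J =
  [-4,  1,  0,  0,  0]
  [ 0, -4,  1,  0,  0]
  [ 0,  0, -4,  0,  0]
  [ 0,  0,  0, -4,  0]
  [ 0,  0,  0,  0, -4]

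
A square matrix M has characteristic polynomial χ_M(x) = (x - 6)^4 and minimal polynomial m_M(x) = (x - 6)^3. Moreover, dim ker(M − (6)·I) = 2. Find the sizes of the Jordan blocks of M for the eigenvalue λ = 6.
Block sizes for λ = 6: [3, 1]

Step 1 — from the characteristic polynomial, algebraic multiplicity of λ = 6 is 4. From dim ker(M − (6)·I) = 2, there are exactly 2 Jordan blocks for λ = 6.
Step 2 — from the minimal polynomial, the factor (x − 6)^3 tells us the largest block for λ = 6 has size 3.
Step 3 — with total size 4, 2 blocks, and largest block 3, the block sizes (in nonincreasing order) are [3, 1].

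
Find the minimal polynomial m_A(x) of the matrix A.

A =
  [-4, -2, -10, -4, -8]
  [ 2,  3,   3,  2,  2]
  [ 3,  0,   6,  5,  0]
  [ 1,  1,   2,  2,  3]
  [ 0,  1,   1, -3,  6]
x^5 - 13*x^4 + 67*x^3 - 171*x^2 + 216*x - 108

The characteristic polynomial is χ_A(x) = (x - 3)^3*(x - 2)^2, so the eigenvalues are known. The minimal polynomial is
  m_A(x) = Π_λ (x − λ)^{k_λ}
where k_λ is the size of the *largest* Jordan block for λ (equivalently, the smallest k with (A − λI)^k v = 0 for every generalised eigenvector v of λ).

  λ = 2: largest Jordan block has size 2, contributing (x − 2)^2
  λ = 3: largest Jordan block has size 3, contributing (x − 3)^3

So m_A(x) = (x - 3)^3*(x - 2)^2 = x^5 - 13*x^4 + 67*x^3 - 171*x^2 + 216*x - 108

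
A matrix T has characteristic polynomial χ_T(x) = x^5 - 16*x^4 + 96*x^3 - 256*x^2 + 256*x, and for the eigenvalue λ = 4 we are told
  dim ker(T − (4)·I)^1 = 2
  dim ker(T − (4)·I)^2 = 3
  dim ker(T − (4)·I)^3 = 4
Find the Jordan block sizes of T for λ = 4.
Block sizes for λ = 4: [3, 1]

From the dimensions of kernels of powers, the number of Jordan blocks of size at least j is d_j − d_{j−1} where d_j = dim ker(N^j) (with d_0 = 0). Computing the differences gives [2, 1, 1].
The number of blocks of size exactly k is (#blocks of size ≥ k) − (#blocks of size ≥ k + 1), so the partition is: 1 block(s) of size 1, 1 block(s) of size 3.
In nonincreasing order the block sizes are [3, 1].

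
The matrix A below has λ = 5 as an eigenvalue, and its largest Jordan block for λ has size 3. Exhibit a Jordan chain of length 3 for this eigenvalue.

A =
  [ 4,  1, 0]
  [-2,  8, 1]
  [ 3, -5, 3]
A Jordan chain for λ = 5 of length 3:
v_1 = (-1, -1, 1)ᵀ
v_2 = (-1, -2, 3)ᵀ
v_3 = (1, 0, 0)ᵀ

Let N = A − (5)·I. We want v_3 with N^3 v_3 = 0 but N^2 v_3 ≠ 0; then v_{j-1} := N · v_j for j = 3, …, 2.

Pick v_3 = (1, 0, 0)ᵀ.
Then v_2 = N · v_3 = (-1, -2, 3)ᵀ.
Then v_1 = N · v_2 = (-1, -1, 1)ᵀ.

Sanity check: (A − (5)·I) v_1 = (0, 0, 0)ᵀ = 0. ✓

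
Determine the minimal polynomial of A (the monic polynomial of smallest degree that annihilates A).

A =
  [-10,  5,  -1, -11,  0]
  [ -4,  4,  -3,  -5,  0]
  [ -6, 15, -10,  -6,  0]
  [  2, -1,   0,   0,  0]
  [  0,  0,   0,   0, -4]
x^3 + 12*x^2 + 48*x + 64

The characteristic polynomial is χ_A(x) = (x + 4)^5, so the eigenvalues are known. The minimal polynomial is
  m_A(x) = Π_λ (x − λ)^{k_λ}
where k_λ is the size of the *largest* Jordan block for λ (equivalently, the smallest k with (A − λI)^k v = 0 for every generalised eigenvector v of λ).

  λ = -4: largest Jordan block has size 3, contributing (x + 4)^3

So m_A(x) = (x + 4)^3 = x^3 + 12*x^2 + 48*x + 64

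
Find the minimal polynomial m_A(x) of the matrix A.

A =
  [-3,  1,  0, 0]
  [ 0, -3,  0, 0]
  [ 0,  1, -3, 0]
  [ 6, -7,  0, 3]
x^3 + 3*x^2 - 9*x - 27

The characteristic polynomial is χ_A(x) = (x - 3)*(x + 3)^3, so the eigenvalues are known. The minimal polynomial is
  m_A(x) = Π_λ (x − λ)^{k_λ}
where k_λ is the size of the *largest* Jordan block for λ (equivalently, the smallest k with (A − λI)^k v = 0 for every generalised eigenvector v of λ).

  λ = -3: largest Jordan block has size 2, contributing (x + 3)^2
  λ = 3: largest Jordan block has size 1, contributing (x − 3)

So m_A(x) = (x - 3)*(x + 3)^2 = x^3 + 3*x^2 - 9*x - 27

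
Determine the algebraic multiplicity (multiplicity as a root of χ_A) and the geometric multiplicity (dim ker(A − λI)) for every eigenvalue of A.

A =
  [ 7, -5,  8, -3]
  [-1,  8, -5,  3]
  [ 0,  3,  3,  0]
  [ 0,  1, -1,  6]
λ = 6: alg = 4, geom = 2

Step 1 — factor the characteristic polynomial to read off the algebraic multiplicities:
  χ_A(x) = (x - 6)^4

Step 2 — compute geometric multiplicities via the rank-nullity identity g(λ) = n − rank(A − λI):
  rank(A − (6)·I) = 2, so dim ker(A − (6)·I) = n − 2 = 2

Summary:
  λ = 6: algebraic multiplicity = 4, geometric multiplicity = 2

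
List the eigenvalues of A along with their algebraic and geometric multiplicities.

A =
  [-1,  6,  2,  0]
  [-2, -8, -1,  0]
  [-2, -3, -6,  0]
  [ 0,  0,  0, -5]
λ = -5: alg = 4, geom = 3

Step 1 — factor the characteristic polynomial to read off the algebraic multiplicities:
  χ_A(x) = (x + 5)^4

Step 2 — compute geometric multiplicities via the rank-nullity identity g(λ) = n − rank(A − λI):
  rank(A − (-5)·I) = 1, so dim ker(A − (-5)·I) = n − 1 = 3

Summary:
  λ = -5: algebraic multiplicity = 4, geometric multiplicity = 3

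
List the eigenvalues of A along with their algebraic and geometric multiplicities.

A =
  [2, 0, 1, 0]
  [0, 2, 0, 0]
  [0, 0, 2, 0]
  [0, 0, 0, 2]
λ = 2: alg = 4, geom = 3

Step 1 — factor the characteristic polynomial to read off the algebraic multiplicities:
  χ_A(x) = (x - 2)^4

Step 2 — compute geometric multiplicities via the rank-nullity identity g(λ) = n − rank(A − λI):
  rank(A − (2)·I) = 1, so dim ker(A − (2)·I) = n − 1 = 3

Summary:
  λ = 2: algebraic multiplicity = 4, geometric multiplicity = 3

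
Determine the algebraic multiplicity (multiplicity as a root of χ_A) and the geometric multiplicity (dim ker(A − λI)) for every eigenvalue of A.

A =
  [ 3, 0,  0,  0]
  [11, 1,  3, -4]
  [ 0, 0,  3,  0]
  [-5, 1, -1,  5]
λ = 3: alg = 4, geom = 2

Step 1 — factor the characteristic polynomial to read off the algebraic multiplicities:
  χ_A(x) = (x - 3)^4

Step 2 — compute geometric multiplicities via the rank-nullity identity g(λ) = n − rank(A − λI):
  rank(A − (3)·I) = 2, so dim ker(A − (3)·I) = n − 2 = 2

Summary:
  λ = 3: algebraic multiplicity = 4, geometric multiplicity = 2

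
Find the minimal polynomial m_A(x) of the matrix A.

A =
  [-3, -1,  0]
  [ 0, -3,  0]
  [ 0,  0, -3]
x^2 + 6*x + 9

The characteristic polynomial is χ_A(x) = (x + 3)^3, so the eigenvalues are known. The minimal polynomial is
  m_A(x) = Π_λ (x − λ)^{k_λ}
where k_λ is the size of the *largest* Jordan block for λ (equivalently, the smallest k with (A − λI)^k v = 0 for every generalised eigenvector v of λ).

  λ = -3: largest Jordan block has size 2, contributing (x + 3)^2

So m_A(x) = (x + 3)^2 = x^2 + 6*x + 9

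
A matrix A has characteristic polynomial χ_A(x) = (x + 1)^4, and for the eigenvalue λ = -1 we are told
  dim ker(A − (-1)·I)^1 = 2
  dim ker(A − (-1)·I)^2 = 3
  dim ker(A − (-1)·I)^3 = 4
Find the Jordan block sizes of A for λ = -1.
Block sizes for λ = -1: [3, 1]

From the dimensions of kernels of powers, the number of Jordan blocks of size at least j is d_j − d_{j−1} where d_j = dim ker(N^j) (with d_0 = 0). Computing the differences gives [2, 1, 1].
The number of blocks of size exactly k is (#blocks of size ≥ k) − (#blocks of size ≥ k + 1), so the partition is: 1 block(s) of size 1, 1 block(s) of size 3.
In nonincreasing order the block sizes are [3, 1].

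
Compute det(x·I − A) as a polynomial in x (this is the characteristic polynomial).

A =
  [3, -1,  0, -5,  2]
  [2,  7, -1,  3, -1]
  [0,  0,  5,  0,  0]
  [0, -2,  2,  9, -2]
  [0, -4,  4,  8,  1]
x^5 - 25*x^4 + 250*x^3 - 1250*x^2 + 3125*x - 3125

Expanding det(x·I − A) (e.g. by cofactor expansion or by noting that A is similar to its Jordan form J, which has the same characteristic polynomial as A) gives
  χ_A(x) = x^5 - 25*x^4 + 250*x^3 - 1250*x^2 + 3125*x - 3125
which factors as (x - 5)^5. The eigenvalues (with algebraic multiplicities) are λ = 5 with multiplicity 5.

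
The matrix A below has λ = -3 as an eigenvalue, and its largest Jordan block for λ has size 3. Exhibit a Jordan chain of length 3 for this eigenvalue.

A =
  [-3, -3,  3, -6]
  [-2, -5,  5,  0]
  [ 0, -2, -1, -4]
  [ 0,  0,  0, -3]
A Jordan chain for λ = -3 of length 3:
v_1 = (6, 4, 4, 0)ᵀ
v_2 = (0, -2, 0, 0)ᵀ
v_3 = (1, 0, 0, 0)ᵀ

Let N = A − (-3)·I. We want v_3 with N^3 v_3 = 0 but N^2 v_3 ≠ 0; then v_{j-1} := N · v_j for j = 3, …, 2.

Pick v_3 = (1, 0, 0, 0)ᵀ.
Then v_2 = N · v_3 = (0, -2, 0, 0)ᵀ.
Then v_1 = N · v_2 = (6, 4, 4, 0)ᵀ.

Sanity check: (A − (-3)·I) v_1 = (0, 0, 0, 0)ᵀ = 0. ✓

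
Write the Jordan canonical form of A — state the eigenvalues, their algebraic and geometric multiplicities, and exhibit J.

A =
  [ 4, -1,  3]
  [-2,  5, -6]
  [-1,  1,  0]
J_2(3) ⊕ J_1(3)

The characteristic polynomial is
  det(x·I − A) = x^3 - 9*x^2 + 27*x - 27 = (x - 3)^3

Eigenvalues and multiplicities (the geometric multiplicity of λ is n − rank(A − λI), which equals the number of Jordan blocks for λ):
  λ = 3: algebraic multiplicity = 3, geometric multiplicity = 2

Determining the block sizes for each eigenvalue:
  λ = 3: 2 blocks summing to 3 forces exactly one block of size 2 and the rest size 1 → block sizes [2, 1]

Assembling the blocks gives a Jordan form
J =
  [3, 1, 0]
  [0, 3, 0]
  [0, 0, 3]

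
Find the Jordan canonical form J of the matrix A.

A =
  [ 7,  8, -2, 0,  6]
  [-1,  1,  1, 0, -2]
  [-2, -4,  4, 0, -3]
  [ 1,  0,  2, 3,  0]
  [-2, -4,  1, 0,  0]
J_3(3) ⊕ J_2(3)

The characteristic polynomial is
  det(x·I − A) = x^5 - 15*x^4 + 90*x^3 - 270*x^2 + 405*x - 243 = (x - 3)^5

Eigenvalues and multiplicities (the geometric multiplicity of λ is n − rank(A − λI), which equals the number of Jordan blocks for λ):
  λ = 3: algebraic multiplicity = 5, geometric multiplicity = 2

Determining the block sizes for each eigenvalue:
  λ = 3: with am = 5 and gm = 2, the partition is not yet determined (e.g. several partitions of 5 into 2 parts exist). Let N = A − (3)·I. Computing rank(N^1) = 3, rank(N^2) = 1, rank(N^3) = 0; the number of blocks of size ≥ j is rank(N^{j−1}) − rank(N^j), giving [2, 2, 1]. So we have 1 block(s) of size 3, 1 block(s) of size 2 → block sizes [3, 2]

Assembling the blocks gives a Jordan form
J =
  [3, 1, 0, 0, 0]
  [0, 3, 1, 0, 0]
  [0, 0, 3, 0, 0]
  [0, 0, 0, 3, 1]
  [0, 0, 0, 0, 3]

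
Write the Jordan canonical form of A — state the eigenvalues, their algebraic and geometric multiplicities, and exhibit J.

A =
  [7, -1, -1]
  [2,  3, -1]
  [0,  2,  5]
J_3(5)

The characteristic polynomial is
  det(x·I − A) = x^3 - 15*x^2 + 75*x - 125 = (x - 5)^3

Eigenvalues and multiplicities (the geometric multiplicity of λ is n − rank(A − λI), which equals the number of Jordan blocks for λ):
  λ = 5: algebraic multiplicity = 3, geometric multiplicity = 1

Determining the block sizes for each eigenvalue:
  λ = 5: one block (gm = 1), so the single block has size am = 3 → block sizes [3]

Assembling the blocks gives a Jordan form
J =
  [5, 1, 0]
  [0, 5, 1]
  [0, 0, 5]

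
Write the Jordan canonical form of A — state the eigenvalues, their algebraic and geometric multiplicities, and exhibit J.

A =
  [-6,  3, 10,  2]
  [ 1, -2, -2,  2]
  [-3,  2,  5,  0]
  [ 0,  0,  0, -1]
J_3(-1) ⊕ J_1(-1)

The characteristic polynomial is
  det(x·I − A) = x^4 + 4*x^3 + 6*x^2 + 4*x + 1 = (x + 1)^4

Eigenvalues and multiplicities (the geometric multiplicity of λ is n − rank(A − λI), which equals the number of Jordan blocks for λ):
  λ = -1: algebraic multiplicity = 4, geometric multiplicity = 2

Determining the block sizes for each eigenvalue:
  λ = -1: with am = 4 and gm = 2, the partition is not yet determined (e.g. several partitions of 4 into 2 parts exist). Let N = A − (-1)·I. Computing rank(N^1) = 2, rank(N^2) = 1, rank(N^3) = 0; the number of blocks of size ≥ j is rank(N^{j−1}) − rank(N^j), giving [2, 1, 1]. So we have 1 block(s) of size 3, 1 block(s) of size 1 → block sizes [3, 1]

Assembling the blocks gives a Jordan form
J =
  [-1,  1,  0,  0]
  [ 0, -1,  1,  0]
  [ 0,  0, -1,  0]
  [ 0,  0,  0, -1]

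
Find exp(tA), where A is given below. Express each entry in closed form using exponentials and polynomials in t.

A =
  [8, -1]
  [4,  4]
e^{tA} =
  [2*t*exp(6*t) + exp(6*t), -t*exp(6*t)]
  [4*t*exp(6*t), -2*t*exp(6*t) + exp(6*t)]

Strategy: write A = P · J · P⁻¹ where J is a Jordan canonical form, so e^{tA} = P · e^{tJ} · P⁻¹, and e^{tJ} can be computed block-by-block.

A has Jordan form
J =
  [6, 1]
  [0, 6]
(up to reordering of blocks).

Per-block formulas:
  For a 2×2 Jordan block J_2(6): exp(t · J_2(6)) = e^(6t)·(I + t·N), where N is the 2×2 nilpotent shift.

After assembling e^{tJ} and conjugating by P, we get:

e^{tA} =
  [2*t*exp(6*t) + exp(6*t), -t*exp(6*t)]
  [4*t*exp(6*t), -2*t*exp(6*t) + exp(6*t)]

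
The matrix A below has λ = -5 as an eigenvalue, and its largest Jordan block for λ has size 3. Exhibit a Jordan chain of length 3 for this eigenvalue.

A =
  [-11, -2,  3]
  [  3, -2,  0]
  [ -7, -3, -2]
A Jordan chain for λ = -5 of length 3:
v_1 = (9, -9, 12)ᵀ
v_2 = (-6, 3, -7)ᵀ
v_3 = (1, 0, 0)ᵀ

Let N = A − (-5)·I. We want v_3 with N^3 v_3 = 0 but N^2 v_3 ≠ 0; then v_{j-1} := N · v_j for j = 3, …, 2.

Pick v_3 = (1, 0, 0)ᵀ.
Then v_2 = N · v_3 = (-6, 3, -7)ᵀ.
Then v_1 = N · v_2 = (9, -9, 12)ᵀ.

Sanity check: (A − (-5)·I) v_1 = (0, 0, 0)ᵀ = 0. ✓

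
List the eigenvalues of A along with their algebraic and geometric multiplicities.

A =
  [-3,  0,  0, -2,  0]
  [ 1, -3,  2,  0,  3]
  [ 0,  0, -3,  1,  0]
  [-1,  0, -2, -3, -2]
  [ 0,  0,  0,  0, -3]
λ = -3: alg = 5, geom = 2

Step 1 — factor the characteristic polynomial to read off the algebraic multiplicities:
  χ_A(x) = (x + 3)^5

Step 2 — compute geometric multiplicities via the rank-nullity identity g(λ) = n − rank(A − λI):
  rank(A − (-3)·I) = 3, so dim ker(A − (-3)·I) = n − 3 = 2

Summary:
  λ = -3: algebraic multiplicity = 5, geometric multiplicity = 2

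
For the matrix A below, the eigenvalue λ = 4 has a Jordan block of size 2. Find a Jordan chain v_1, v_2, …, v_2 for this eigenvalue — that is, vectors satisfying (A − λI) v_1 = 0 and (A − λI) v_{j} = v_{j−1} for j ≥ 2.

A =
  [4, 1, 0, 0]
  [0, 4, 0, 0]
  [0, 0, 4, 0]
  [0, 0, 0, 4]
A Jordan chain for λ = 4 of length 2:
v_1 = (1, 0, 0, 0)ᵀ
v_2 = (0, 1, 0, 0)ᵀ

Let N = A − (4)·I. We want v_2 with N^2 v_2 = 0 but N^1 v_2 ≠ 0; then v_{j-1} := N · v_j for j = 2, …, 2.

Pick v_2 = (0, 1, 0, 0)ᵀ.
Then v_1 = N · v_2 = (1, 0, 0, 0)ᵀ.

Sanity check: (A − (4)·I) v_1 = (0, 0, 0, 0)ᵀ = 0. ✓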